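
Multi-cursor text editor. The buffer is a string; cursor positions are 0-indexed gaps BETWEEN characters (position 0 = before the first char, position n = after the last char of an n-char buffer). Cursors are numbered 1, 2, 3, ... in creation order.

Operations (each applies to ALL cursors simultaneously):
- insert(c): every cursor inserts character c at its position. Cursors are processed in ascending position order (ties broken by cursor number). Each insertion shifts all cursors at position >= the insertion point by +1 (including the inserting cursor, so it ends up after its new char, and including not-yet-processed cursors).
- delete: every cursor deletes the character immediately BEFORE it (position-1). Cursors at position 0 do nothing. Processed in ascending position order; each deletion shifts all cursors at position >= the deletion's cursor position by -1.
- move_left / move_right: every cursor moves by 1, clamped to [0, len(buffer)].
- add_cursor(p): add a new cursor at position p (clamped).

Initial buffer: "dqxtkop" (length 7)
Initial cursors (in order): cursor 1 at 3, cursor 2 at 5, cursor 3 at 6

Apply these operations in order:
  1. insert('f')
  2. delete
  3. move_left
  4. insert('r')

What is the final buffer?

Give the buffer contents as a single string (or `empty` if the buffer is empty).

Answer: dqrxtrkrop

Derivation:
After op 1 (insert('f')): buffer="dqxftkfofp" (len 10), cursors c1@4 c2@7 c3@9, authorship ...1..2.3.
After op 2 (delete): buffer="dqxtkop" (len 7), cursors c1@3 c2@5 c3@6, authorship .......
After op 3 (move_left): buffer="dqxtkop" (len 7), cursors c1@2 c2@4 c3@5, authorship .......
After op 4 (insert('r')): buffer="dqrxtrkrop" (len 10), cursors c1@3 c2@6 c3@8, authorship ..1..2.3..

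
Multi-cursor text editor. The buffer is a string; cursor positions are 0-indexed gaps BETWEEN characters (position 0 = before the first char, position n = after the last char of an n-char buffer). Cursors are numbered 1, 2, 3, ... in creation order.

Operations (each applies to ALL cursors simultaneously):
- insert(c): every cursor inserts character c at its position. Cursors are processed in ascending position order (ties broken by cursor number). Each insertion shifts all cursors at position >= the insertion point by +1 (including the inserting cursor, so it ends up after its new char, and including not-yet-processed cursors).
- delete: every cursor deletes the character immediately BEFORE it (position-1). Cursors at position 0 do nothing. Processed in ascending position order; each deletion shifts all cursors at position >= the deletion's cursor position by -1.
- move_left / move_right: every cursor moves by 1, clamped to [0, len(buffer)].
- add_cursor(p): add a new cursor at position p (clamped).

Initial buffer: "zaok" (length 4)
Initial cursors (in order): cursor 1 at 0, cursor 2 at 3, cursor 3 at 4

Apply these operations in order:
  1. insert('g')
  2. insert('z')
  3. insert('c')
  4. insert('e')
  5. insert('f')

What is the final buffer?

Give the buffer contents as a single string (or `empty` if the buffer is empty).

Answer: gzcefzaogzcefkgzcef

Derivation:
After op 1 (insert('g')): buffer="gzaogkg" (len 7), cursors c1@1 c2@5 c3@7, authorship 1...2.3
After op 2 (insert('z')): buffer="gzzaogzkgz" (len 10), cursors c1@2 c2@7 c3@10, authorship 11...22.33
After op 3 (insert('c')): buffer="gzczaogzckgzc" (len 13), cursors c1@3 c2@9 c3@13, authorship 111...222.333
After op 4 (insert('e')): buffer="gzcezaogzcekgzce" (len 16), cursors c1@4 c2@11 c3@16, authorship 1111...2222.3333
After op 5 (insert('f')): buffer="gzcefzaogzcefkgzcef" (len 19), cursors c1@5 c2@13 c3@19, authorship 11111...22222.33333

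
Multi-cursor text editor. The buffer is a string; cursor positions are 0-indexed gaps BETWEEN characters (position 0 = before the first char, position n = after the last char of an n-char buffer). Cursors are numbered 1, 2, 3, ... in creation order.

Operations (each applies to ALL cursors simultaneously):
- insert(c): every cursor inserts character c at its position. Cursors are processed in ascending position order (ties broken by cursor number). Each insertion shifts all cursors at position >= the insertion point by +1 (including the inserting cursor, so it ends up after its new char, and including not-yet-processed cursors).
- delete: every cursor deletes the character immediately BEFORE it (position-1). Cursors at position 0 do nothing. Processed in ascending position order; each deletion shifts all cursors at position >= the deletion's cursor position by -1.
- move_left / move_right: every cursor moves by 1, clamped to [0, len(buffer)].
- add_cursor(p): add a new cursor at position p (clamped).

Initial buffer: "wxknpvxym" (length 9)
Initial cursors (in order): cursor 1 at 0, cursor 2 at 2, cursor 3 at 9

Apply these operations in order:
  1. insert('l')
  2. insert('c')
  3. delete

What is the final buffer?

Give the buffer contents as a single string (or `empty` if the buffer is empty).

After op 1 (insert('l')): buffer="lwxlknpvxyml" (len 12), cursors c1@1 c2@4 c3@12, authorship 1..2.......3
After op 2 (insert('c')): buffer="lcwxlcknpvxymlc" (len 15), cursors c1@2 c2@6 c3@15, authorship 11..22.......33
After op 3 (delete): buffer="lwxlknpvxyml" (len 12), cursors c1@1 c2@4 c3@12, authorship 1..2.......3

Answer: lwxlknpvxyml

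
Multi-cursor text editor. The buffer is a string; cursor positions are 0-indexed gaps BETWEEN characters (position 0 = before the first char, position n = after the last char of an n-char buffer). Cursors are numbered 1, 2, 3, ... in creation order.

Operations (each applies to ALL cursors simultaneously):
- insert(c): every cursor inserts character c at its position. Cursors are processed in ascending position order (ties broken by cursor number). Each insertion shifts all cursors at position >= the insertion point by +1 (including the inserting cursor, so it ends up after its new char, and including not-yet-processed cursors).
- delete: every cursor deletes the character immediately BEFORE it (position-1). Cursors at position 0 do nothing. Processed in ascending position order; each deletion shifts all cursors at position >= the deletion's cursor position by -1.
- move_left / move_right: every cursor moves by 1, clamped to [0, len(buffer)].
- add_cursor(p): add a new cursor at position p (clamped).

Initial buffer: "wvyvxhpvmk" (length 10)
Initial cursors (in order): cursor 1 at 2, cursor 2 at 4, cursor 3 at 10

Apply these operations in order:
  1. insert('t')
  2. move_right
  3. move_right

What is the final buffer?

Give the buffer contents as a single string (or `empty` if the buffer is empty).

After op 1 (insert('t')): buffer="wvtyvtxhpvmkt" (len 13), cursors c1@3 c2@6 c3@13, authorship ..1..2......3
After op 2 (move_right): buffer="wvtyvtxhpvmkt" (len 13), cursors c1@4 c2@7 c3@13, authorship ..1..2......3
After op 3 (move_right): buffer="wvtyvtxhpvmkt" (len 13), cursors c1@5 c2@8 c3@13, authorship ..1..2......3

Answer: wvtyvtxhpvmkt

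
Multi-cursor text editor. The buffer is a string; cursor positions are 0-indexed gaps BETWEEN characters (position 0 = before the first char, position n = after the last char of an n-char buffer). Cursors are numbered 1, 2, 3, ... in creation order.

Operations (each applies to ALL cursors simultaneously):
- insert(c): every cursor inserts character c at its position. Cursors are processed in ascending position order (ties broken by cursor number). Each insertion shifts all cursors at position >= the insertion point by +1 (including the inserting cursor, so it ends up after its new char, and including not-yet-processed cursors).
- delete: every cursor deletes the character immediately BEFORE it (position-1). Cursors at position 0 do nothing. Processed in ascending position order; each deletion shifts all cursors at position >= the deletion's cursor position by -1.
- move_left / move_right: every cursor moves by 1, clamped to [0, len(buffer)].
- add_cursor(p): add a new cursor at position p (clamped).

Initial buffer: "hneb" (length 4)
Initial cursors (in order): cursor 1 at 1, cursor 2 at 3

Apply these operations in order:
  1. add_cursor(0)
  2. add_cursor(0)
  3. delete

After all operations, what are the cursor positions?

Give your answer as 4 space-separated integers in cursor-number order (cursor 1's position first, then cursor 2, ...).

Answer: 0 1 0 0

Derivation:
After op 1 (add_cursor(0)): buffer="hneb" (len 4), cursors c3@0 c1@1 c2@3, authorship ....
After op 2 (add_cursor(0)): buffer="hneb" (len 4), cursors c3@0 c4@0 c1@1 c2@3, authorship ....
After op 3 (delete): buffer="nb" (len 2), cursors c1@0 c3@0 c4@0 c2@1, authorship ..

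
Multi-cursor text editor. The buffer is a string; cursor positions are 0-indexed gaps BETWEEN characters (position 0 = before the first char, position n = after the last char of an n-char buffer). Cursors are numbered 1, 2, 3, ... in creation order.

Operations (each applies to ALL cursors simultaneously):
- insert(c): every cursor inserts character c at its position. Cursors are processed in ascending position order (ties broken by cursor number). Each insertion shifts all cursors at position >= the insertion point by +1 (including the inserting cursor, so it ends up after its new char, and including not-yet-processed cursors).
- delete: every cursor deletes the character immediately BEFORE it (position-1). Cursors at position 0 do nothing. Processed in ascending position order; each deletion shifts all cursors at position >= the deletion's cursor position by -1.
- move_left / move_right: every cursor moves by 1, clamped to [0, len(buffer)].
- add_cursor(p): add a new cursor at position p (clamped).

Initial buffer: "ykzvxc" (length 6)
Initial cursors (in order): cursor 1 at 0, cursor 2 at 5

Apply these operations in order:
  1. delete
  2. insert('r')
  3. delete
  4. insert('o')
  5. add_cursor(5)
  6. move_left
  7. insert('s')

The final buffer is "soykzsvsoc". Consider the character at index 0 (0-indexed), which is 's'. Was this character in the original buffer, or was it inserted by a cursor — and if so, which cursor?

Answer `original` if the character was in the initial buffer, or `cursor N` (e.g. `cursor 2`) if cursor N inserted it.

Answer: cursor 1

Derivation:
After op 1 (delete): buffer="ykzvc" (len 5), cursors c1@0 c2@4, authorship .....
After op 2 (insert('r')): buffer="rykzvrc" (len 7), cursors c1@1 c2@6, authorship 1....2.
After op 3 (delete): buffer="ykzvc" (len 5), cursors c1@0 c2@4, authorship .....
After op 4 (insert('o')): buffer="oykzvoc" (len 7), cursors c1@1 c2@6, authorship 1....2.
After op 5 (add_cursor(5)): buffer="oykzvoc" (len 7), cursors c1@1 c3@5 c2@6, authorship 1....2.
After op 6 (move_left): buffer="oykzvoc" (len 7), cursors c1@0 c3@4 c2@5, authorship 1....2.
After op 7 (insert('s')): buffer="soykzsvsoc" (len 10), cursors c1@1 c3@6 c2@8, authorship 11...3.22.
Authorship (.=original, N=cursor N): 1 1 . . . 3 . 2 2 .
Index 0: author = 1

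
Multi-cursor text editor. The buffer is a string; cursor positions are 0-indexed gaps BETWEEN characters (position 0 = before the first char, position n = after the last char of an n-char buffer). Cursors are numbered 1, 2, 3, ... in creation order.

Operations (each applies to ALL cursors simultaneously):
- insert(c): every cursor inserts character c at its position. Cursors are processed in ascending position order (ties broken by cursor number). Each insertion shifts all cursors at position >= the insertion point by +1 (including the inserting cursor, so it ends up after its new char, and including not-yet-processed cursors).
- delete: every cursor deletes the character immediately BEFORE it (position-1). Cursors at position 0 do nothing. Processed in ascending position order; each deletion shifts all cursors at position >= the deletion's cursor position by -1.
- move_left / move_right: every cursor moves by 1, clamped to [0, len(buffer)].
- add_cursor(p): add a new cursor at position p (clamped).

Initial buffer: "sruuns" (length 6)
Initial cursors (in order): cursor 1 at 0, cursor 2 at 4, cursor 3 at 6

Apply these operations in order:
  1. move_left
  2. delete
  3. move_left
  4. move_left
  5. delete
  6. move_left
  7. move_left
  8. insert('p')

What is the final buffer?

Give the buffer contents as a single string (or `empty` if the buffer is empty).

After op 1 (move_left): buffer="sruuns" (len 6), cursors c1@0 c2@3 c3@5, authorship ......
After op 2 (delete): buffer="srus" (len 4), cursors c1@0 c2@2 c3@3, authorship ....
After op 3 (move_left): buffer="srus" (len 4), cursors c1@0 c2@1 c3@2, authorship ....
After op 4 (move_left): buffer="srus" (len 4), cursors c1@0 c2@0 c3@1, authorship ....
After op 5 (delete): buffer="rus" (len 3), cursors c1@0 c2@0 c3@0, authorship ...
After op 6 (move_left): buffer="rus" (len 3), cursors c1@0 c2@0 c3@0, authorship ...
After op 7 (move_left): buffer="rus" (len 3), cursors c1@0 c2@0 c3@0, authorship ...
After op 8 (insert('p')): buffer="ppprus" (len 6), cursors c1@3 c2@3 c3@3, authorship 123...

Answer: ppprus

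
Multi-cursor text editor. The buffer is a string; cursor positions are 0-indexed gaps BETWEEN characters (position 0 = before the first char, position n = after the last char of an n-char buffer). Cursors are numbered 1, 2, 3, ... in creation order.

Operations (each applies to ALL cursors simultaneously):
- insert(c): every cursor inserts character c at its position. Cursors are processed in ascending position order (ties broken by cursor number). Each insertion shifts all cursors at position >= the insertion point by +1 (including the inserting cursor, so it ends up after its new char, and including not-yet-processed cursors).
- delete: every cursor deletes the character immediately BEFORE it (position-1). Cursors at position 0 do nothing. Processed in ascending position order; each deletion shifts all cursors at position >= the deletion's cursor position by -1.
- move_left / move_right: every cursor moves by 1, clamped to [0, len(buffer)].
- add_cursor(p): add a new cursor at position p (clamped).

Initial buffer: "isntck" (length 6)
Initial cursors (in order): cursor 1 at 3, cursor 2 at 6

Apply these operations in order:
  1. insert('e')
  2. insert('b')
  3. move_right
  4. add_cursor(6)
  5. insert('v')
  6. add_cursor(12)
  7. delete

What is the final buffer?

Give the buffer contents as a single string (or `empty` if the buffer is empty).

Answer: isnebtcke

Derivation:
After op 1 (insert('e')): buffer="isnetcke" (len 8), cursors c1@4 c2@8, authorship ...1...2
After op 2 (insert('b')): buffer="isnebtckeb" (len 10), cursors c1@5 c2@10, authorship ...11...22
After op 3 (move_right): buffer="isnebtckeb" (len 10), cursors c1@6 c2@10, authorship ...11...22
After op 4 (add_cursor(6)): buffer="isnebtckeb" (len 10), cursors c1@6 c3@6 c2@10, authorship ...11...22
After op 5 (insert('v')): buffer="isnebtvvckebv" (len 13), cursors c1@8 c3@8 c2@13, authorship ...11.13..222
After op 6 (add_cursor(12)): buffer="isnebtvvckebv" (len 13), cursors c1@8 c3@8 c4@12 c2@13, authorship ...11.13..222
After op 7 (delete): buffer="isnebtcke" (len 9), cursors c1@6 c3@6 c2@9 c4@9, authorship ...11...2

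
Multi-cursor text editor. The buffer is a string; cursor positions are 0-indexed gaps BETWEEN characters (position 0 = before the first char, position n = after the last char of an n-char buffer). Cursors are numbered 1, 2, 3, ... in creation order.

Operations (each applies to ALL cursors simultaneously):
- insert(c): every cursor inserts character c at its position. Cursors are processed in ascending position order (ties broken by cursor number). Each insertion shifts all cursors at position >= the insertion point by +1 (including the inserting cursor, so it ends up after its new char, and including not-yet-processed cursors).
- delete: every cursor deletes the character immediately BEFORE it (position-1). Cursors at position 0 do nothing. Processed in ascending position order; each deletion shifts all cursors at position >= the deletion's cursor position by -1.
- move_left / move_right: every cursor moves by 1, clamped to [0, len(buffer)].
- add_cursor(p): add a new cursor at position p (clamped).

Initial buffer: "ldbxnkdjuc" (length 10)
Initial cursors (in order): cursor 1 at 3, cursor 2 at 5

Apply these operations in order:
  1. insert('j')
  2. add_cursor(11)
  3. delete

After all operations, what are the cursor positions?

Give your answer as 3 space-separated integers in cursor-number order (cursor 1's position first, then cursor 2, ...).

Answer: 3 5 8

Derivation:
After op 1 (insert('j')): buffer="ldbjxnjkdjuc" (len 12), cursors c1@4 c2@7, authorship ...1..2.....
After op 2 (add_cursor(11)): buffer="ldbjxnjkdjuc" (len 12), cursors c1@4 c2@7 c3@11, authorship ...1..2.....
After op 3 (delete): buffer="ldbxnkdjc" (len 9), cursors c1@3 c2@5 c3@8, authorship .........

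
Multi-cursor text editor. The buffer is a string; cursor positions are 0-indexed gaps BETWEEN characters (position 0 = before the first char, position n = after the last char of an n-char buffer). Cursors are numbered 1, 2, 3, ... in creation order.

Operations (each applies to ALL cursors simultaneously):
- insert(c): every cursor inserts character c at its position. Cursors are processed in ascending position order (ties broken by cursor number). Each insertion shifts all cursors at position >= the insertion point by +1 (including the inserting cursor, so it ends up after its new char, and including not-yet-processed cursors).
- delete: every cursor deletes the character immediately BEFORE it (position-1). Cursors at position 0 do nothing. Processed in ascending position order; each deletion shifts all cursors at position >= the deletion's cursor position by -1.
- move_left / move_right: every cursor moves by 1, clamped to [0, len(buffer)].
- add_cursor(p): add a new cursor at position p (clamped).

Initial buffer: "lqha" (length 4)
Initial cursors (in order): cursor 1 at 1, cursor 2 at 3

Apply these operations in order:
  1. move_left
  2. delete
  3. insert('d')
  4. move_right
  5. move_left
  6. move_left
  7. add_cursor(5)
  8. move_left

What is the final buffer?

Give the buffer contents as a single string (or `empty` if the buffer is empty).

Answer: dldha

Derivation:
After op 1 (move_left): buffer="lqha" (len 4), cursors c1@0 c2@2, authorship ....
After op 2 (delete): buffer="lha" (len 3), cursors c1@0 c2@1, authorship ...
After op 3 (insert('d')): buffer="dldha" (len 5), cursors c1@1 c2@3, authorship 1.2..
After op 4 (move_right): buffer="dldha" (len 5), cursors c1@2 c2@4, authorship 1.2..
After op 5 (move_left): buffer="dldha" (len 5), cursors c1@1 c2@3, authorship 1.2..
After op 6 (move_left): buffer="dldha" (len 5), cursors c1@0 c2@2, authorship 1.2..
After op 7 (add_cursor(5)): buffer="dldha" (len 5), cursors c1@0 c2@2 c3@5, authorship 1.2..
After op 8 (move_left): buffer="dldha" (len 5), cursors c1@0 c2@1 c3@4, authorship 1.2..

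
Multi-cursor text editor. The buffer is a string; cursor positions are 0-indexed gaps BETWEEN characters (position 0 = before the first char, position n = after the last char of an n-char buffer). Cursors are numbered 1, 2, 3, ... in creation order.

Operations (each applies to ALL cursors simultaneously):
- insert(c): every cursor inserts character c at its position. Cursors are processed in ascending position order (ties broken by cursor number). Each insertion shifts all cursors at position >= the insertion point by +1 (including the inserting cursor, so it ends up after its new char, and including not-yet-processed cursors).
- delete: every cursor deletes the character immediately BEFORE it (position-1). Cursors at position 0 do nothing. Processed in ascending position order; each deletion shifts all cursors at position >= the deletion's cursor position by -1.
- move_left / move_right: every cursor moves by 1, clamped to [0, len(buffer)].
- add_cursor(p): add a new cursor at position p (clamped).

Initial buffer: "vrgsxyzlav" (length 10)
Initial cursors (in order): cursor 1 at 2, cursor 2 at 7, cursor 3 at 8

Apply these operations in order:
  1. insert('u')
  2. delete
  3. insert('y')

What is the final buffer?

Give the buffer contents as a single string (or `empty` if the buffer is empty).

After op 1 (insert('u')): buffer="vrugsxyzuluav" (len 13), cursors c1@3 c2@9 c3@11, authorship ..1.....2.3..
After op 2 (delete): buffer="vrgsxyzlav" (len 10), cursors c1@2 c2@7 c3@8, authorship ..........
After op 3 (insert('y')): buffer="vrygsxyzylyav" (len 13), cursors c1@3 c2@9 c3@11, authorship ..1.....2.3..

Answer: vrygsxyzylyav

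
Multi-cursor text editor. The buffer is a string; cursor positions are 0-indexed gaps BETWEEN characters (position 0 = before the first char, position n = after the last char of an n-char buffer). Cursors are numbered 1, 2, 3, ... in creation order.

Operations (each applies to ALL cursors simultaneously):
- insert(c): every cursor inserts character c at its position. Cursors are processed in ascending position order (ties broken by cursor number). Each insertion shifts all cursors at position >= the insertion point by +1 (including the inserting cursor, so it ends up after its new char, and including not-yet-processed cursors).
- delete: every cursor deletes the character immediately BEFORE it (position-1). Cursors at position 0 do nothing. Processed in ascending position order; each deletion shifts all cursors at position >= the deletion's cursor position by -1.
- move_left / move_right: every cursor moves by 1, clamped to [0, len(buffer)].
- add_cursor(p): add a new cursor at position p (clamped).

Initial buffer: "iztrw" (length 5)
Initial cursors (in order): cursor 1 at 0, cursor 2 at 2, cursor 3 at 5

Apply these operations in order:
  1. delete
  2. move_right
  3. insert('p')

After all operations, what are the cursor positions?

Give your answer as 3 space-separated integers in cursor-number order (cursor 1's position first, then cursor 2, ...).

After op 1 (delete): buffer="itr" (len 3), cursors c1@0 c2@1 c3@3, authorship ...
After op 2 (move_right): buffer="itr" (len 3), cursors c1@1 c2@2 c3@3, authorship ...
After op 3 (insert('p')): buffer="iptprp" (len 6), cursors c1@2 c2@4 c3@6, authorship .1.2.3

Answer: 2 4 6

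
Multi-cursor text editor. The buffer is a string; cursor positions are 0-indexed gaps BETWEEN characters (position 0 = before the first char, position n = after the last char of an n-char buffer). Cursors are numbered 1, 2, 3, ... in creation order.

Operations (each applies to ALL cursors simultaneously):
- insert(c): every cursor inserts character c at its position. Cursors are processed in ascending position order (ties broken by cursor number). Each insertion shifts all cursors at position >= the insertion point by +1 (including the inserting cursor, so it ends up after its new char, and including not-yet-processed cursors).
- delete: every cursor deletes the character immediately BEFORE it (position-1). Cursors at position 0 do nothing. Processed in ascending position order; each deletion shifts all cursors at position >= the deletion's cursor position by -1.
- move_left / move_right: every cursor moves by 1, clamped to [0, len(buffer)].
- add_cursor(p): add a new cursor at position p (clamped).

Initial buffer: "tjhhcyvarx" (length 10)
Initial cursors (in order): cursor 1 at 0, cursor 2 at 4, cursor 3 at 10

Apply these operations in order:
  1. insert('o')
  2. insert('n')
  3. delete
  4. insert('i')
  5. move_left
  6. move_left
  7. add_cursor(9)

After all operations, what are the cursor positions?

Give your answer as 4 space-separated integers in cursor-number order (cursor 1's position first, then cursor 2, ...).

Answer: 0 6 14 9

Derivation:
After op 1 (insert('o')): buffer="otjhhocyvarxo" (len 13), cursors c1@1 c2@6 c3@13, authorship 1....2......3
After op 2 (insert('n')): buffer="ontjhhoncyvarxon" (len 16), cursors c1@2 c2@8 c3@16, authorship 11....22......33
After op 3 (delete): buffer="otjhhocyvarxo" (len 13), cursors c1@1 c2@6 c3@13, authorship 1....2......3
After op 4 (insert('i')): buffer="oitjhhoicyvarxoi" (len 16), cursors c1@2 c2@8 c3@16, authorship 11....22......33
After op 5 (move_left): buffer="oitjhhoicyvarxoi" (len 16), cursors c1@1 c2@7 c3@15, authorship 11....22......33
After op 6 (move_left): buffer="oitjhhoicyvarxoi" (len 16), cursors c1@0 c2@6 c3@14, authorship 11....22......33
After op 7 (add_cursor(9)): buffer="oitjhhoicyvarxoi" (len 16), cursors c1@0 c2@6 c4@9 c3@14, authorship 11....22......33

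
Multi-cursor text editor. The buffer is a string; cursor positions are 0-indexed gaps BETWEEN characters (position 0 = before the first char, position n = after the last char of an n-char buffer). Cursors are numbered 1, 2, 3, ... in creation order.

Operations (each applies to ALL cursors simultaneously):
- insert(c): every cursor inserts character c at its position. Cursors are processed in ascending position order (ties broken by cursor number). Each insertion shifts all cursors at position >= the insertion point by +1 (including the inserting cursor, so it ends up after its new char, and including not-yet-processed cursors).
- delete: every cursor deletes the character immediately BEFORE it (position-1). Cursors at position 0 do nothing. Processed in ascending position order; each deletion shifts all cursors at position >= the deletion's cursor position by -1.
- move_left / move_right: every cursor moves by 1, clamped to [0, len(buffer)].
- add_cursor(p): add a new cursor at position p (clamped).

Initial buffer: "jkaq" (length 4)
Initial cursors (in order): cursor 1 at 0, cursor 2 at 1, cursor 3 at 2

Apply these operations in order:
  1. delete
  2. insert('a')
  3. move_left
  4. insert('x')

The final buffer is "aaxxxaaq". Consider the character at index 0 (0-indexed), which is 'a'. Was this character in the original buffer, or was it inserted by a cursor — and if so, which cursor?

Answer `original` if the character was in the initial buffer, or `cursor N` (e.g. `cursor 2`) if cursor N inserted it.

After op 1 (delete): buffer="aq" (len 2), cursors c1@0 c2@0 c3@0, authorship ..
After op 2 (insert('a')): buffer="aaaaq" (len 5), cursors c1@3 c2@3 c3@3, authorship 123..
After op 3 (move_left): buffer="aaaaq" (len 5), cursors c1@2 c2@2 c3@2, authorship 123..
After op 4 (insert('x')): buffer="aaxxxaaq" (len 8), cursors c1@5 c2@5 c3@5, authorship 121233..
Authorship (.=original, N=cursor N): 1 2 1 2 3 3 . .
Index 0: author = 1

Answer: cursor 1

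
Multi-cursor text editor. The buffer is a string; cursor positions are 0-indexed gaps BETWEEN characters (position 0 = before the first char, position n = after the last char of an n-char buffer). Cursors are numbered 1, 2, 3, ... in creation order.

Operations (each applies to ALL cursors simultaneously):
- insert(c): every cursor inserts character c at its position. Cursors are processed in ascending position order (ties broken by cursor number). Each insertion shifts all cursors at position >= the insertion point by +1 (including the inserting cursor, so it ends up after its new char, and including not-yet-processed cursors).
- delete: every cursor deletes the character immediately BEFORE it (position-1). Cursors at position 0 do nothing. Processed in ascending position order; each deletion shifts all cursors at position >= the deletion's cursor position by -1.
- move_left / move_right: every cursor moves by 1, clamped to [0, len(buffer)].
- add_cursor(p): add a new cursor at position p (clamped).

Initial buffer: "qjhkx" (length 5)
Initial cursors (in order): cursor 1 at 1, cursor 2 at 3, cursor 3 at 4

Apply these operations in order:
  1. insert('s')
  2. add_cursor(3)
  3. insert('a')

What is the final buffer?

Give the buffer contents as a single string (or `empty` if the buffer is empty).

Answer: qsajahsaksax

Derivation:
After op 1 (insert('s')): buffer="qsjhsksx" (len 8), cursors c1@2 c2@5 c3@7, authorship .1..2.3.
After op 2 (add_cursor(3)): buffer="qsjhsksx" (len 8), cursors c1@2 c4@3 c2@5 c3@7, authorship .1..2.3.
After op 3 (insert('a')): buffer="qsajahsaksax" (len 12), cursors c1@3 c4@5 c2@8 c3@11, authorship .11.4.22.33.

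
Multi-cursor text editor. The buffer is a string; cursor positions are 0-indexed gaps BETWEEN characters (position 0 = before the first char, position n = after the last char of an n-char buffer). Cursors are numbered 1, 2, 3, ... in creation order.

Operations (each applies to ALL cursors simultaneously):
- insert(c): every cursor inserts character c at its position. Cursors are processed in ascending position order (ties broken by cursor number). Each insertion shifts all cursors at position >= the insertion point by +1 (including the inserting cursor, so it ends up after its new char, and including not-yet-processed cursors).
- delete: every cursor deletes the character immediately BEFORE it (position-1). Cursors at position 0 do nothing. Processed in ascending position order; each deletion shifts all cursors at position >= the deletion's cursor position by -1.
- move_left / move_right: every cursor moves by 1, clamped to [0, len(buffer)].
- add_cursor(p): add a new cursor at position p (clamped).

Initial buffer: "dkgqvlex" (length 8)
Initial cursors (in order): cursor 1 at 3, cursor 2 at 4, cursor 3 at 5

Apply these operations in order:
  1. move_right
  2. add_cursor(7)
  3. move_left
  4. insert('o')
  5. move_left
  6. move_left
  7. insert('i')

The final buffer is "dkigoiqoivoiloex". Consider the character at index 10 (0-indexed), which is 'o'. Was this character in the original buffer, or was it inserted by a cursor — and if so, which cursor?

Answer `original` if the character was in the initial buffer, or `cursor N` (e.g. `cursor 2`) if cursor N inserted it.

After op 1 (move_right): buffer="dkgqvlex" (len 8), cursors c1@4 c2@5 c3@6, authorship ........
After op 2 (add_cursor(7)): buffer="dkgqvlex" (len 8), cursors c1@4 c2@5 c3@6 c4@7, authorship ........
After op 3 (move_left): buffer="dkgqvlex" (len 8), cursors c1@3 c2@4 c3@5 c4@6, authorship ........
After op 4 (insert('o')): buffer="dkgoqovoloex" (len 12), cursors c1@4 c2@6 c3@8 c4@10, authorship ...1.2.3.4..
After op 5 (move_left): buffer="dkgoqovoloex" (len 12), cursors c1@3 c2@5 c3@7 c4@9, authorship ...1.2.3.4..
After op 6 (move_left): buffer="dkgoqovoloex" (len 12), cursors c1@2 c2@4 c3@6 c4@8, authorship ...1.2.3.4..
After op 7 (insert('i')): buffer="dkigoiqoivoiloex" (len 16), cursors c1@3 c2@6 c3@9 c4@12, authorship ..1.12.23.34.4..
Authorship (.=original, N=cursor N): . . 1 . 1 2 . 2 3 . 3 4 . 4 . .
Index 10: author = 3

Answer: cursor 3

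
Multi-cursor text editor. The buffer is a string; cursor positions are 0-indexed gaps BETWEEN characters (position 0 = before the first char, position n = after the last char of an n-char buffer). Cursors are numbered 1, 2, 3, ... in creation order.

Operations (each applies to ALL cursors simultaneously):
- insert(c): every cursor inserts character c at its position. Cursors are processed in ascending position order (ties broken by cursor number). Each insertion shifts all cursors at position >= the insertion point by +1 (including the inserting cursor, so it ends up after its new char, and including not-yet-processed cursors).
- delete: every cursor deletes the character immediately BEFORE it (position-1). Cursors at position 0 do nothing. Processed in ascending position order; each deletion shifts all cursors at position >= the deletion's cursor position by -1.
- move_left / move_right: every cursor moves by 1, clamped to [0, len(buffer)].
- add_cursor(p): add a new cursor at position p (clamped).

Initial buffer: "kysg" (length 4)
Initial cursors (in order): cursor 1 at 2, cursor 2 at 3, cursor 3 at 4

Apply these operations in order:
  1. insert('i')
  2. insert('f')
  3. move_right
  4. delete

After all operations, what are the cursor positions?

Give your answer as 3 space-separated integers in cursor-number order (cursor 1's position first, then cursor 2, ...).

Answer: 4 6 7

Derivation:
After op 1 (insert('i')): buffer="kyisigi" (len 7), cursors c1@3 c2@5 c3@7, authorship ..1.2.3
After op 2 (insert('f')): buffer="kyifsifgif" (len 10), cursors c1@4 c2@7 c3@10, authorship ..11.22.33
After op 3 (move_right): buffer="kyifsifgif" (len 10), cursors c1@5 c2@8 c3@10, authorship ..11.22.33
After op 4 (delete): buffer="kyififi" (len 7), cursors c1@4 c2@6 c3@7, authorship ..11223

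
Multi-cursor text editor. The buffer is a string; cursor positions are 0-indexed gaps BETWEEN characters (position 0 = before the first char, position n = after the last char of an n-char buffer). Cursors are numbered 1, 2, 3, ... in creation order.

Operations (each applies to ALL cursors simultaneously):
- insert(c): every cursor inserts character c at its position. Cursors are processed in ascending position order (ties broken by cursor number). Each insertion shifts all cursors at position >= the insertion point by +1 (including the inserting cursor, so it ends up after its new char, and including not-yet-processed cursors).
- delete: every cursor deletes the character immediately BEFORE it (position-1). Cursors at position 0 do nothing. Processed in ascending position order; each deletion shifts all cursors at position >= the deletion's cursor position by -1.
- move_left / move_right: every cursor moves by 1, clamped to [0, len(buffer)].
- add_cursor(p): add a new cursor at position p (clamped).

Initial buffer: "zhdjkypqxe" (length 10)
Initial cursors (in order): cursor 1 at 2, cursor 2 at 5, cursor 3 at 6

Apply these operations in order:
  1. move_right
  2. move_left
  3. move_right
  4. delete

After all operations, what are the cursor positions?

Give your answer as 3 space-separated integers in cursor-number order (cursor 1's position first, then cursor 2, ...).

After op 1 (move_right): buffer="zhdjkypqxe" (len 10), cursors c1@3 c2@6 c3@7, authorship ..........
After op 2 (move_left): buffer="zhdjkypqxe" (len 10), cursors c1@2 c2@5 c3@6, authorship ..........
After op 3 (move_right): buffer="zhdjkypqxe" (len 10), cursors c1@3 c2@6 c3@7, authorship ..........
After op 4 (delete): buffer="zhjkqxe" (len 7), cursors c1@2 c2@4 c3@4, authorship .......

Answer: 2 4 4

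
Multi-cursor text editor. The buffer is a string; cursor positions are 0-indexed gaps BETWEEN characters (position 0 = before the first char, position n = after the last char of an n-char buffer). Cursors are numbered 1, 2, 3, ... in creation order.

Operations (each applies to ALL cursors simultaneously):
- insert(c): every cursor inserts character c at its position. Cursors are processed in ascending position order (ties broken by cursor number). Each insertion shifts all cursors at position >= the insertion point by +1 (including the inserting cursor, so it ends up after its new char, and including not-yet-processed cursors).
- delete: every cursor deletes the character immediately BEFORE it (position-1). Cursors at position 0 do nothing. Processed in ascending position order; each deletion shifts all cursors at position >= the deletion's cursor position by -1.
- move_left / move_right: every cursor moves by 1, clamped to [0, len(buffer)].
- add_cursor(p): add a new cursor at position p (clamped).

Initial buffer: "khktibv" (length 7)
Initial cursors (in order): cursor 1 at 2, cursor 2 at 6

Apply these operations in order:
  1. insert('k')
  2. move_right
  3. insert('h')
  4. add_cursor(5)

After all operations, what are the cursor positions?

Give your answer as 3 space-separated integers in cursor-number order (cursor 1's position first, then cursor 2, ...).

After op 1 (insert('k')): buffer="khkktibkv" (len 9), cursors c1@3 c2@8, authorship ..1....2.
After op 2 (move_right): buffer="khkktibkv" (len 9), cursors c1@4 c2@9, authorship ..1....2.
After op 3 (insert('h')): buffer="khkkhtibkvh" (len 11), cursors c1@5 c2@11, authorship ..1.1...2.2
After op 4 (add_cursor(5)): buffer="khkkhtibkvh" (len 11), cursors c1@5 c3@5 c2@11, authorship ..1.1...2.2

Answer: 5 11 5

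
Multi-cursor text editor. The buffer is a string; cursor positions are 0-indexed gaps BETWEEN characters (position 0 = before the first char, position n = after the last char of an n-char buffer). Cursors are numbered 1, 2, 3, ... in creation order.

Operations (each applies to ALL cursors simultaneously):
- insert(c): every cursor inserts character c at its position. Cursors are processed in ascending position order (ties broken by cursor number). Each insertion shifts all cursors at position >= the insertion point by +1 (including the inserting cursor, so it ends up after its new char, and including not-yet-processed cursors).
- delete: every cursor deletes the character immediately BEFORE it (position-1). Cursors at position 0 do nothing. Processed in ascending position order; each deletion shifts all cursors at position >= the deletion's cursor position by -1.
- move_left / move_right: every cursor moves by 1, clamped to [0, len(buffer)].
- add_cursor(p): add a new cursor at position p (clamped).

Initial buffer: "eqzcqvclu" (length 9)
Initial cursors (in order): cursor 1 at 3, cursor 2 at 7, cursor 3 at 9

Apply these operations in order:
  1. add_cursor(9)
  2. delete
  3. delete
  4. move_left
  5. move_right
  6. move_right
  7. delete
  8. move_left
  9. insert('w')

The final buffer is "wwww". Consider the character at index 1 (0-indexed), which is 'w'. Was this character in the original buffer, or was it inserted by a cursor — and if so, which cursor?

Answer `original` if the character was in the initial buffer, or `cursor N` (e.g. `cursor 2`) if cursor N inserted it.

After op 1 (add_cursor(9)): buffer="eqzcqvclu" (len 9), cursors c1@3 c2@7 c3@9 c4@9, authorship .........
After op 2 (delete): buffer="eqcqv" (len 5), cursors c1@2 c2@5 c3@5 c4@5, authorship .....
After op 3 (delete): buffer="e" (len 1), cursors c1@1 c2@1 c3@1 c4@1, authorship .
After op 4 (move_left): buffer="e" (len 1), cursors c1@0 c2@0 c3@0 c4@0, authorship .
After op 5 (move_right): buffer="e" (len 1), cursors c1@1 c2@1 c3@1 c4@1, authorship .
After op 6 (move_right): buffer="e" (len 1), cursors c1@1 c2@1 c3@1 c4@1, authorship .
After op 7 (delete): buffer="" (len 0), cursors c1@0 c2@0 c3@0 c4@0, authorship 
After op 8 (move_left): buffer="" (len 0), cursors c1@0 c2@0 c3@0 c4@0, authorship 
After op 9 (insert('w')): buffer="wwww" (len 4), cursors c1@4 c2@4 c3@4 c4@4, authorship 1234
Authorship (.=original, N=cursor N): 1 2 3 4
Index 1: author = 2

Answer: cursor 2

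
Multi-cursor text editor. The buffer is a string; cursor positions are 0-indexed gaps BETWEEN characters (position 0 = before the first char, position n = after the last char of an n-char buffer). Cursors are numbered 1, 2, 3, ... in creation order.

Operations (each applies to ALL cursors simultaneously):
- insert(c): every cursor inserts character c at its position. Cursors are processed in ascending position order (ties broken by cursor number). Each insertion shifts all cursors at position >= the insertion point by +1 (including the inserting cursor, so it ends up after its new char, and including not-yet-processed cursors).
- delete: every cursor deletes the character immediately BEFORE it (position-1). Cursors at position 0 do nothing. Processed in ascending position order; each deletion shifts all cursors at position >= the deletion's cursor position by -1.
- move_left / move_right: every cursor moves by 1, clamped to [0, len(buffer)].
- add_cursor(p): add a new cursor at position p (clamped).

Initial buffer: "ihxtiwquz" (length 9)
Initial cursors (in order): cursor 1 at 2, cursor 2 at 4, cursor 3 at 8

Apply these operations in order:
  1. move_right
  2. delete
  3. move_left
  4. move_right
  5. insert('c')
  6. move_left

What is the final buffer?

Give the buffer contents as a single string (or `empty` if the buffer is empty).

After op 1 (move_right): buffer="ihxtiwquz" (len 9), cursors c1@3 c2@5 c3@9, authorship .........
After op 2 (delete): buffer="ihtwqu" (len 6), cursors c1@2 c2@3 c3@6, authorship ......
After op 3 (move_left): buffer="ihtwqu" (len 6), cursors c1@1 c2@2 c3@5, authorship ......
After op 4 (move_right): buffer="ihtwqu" (len 6), cursors c1@2 c2@3 c3@6, authorship ......
After op 5 (insert('c')): buffer="ihctcwquc" (len 9), cursors c1@3 c2@5 c3@9, authorship ..1.2...3
After op 6 (move_left): buffer="ihctcwquc" (len 9), cursors c1@2 c2@4 c3@8, authorship ..1.2...3

Answer: ihctcwquc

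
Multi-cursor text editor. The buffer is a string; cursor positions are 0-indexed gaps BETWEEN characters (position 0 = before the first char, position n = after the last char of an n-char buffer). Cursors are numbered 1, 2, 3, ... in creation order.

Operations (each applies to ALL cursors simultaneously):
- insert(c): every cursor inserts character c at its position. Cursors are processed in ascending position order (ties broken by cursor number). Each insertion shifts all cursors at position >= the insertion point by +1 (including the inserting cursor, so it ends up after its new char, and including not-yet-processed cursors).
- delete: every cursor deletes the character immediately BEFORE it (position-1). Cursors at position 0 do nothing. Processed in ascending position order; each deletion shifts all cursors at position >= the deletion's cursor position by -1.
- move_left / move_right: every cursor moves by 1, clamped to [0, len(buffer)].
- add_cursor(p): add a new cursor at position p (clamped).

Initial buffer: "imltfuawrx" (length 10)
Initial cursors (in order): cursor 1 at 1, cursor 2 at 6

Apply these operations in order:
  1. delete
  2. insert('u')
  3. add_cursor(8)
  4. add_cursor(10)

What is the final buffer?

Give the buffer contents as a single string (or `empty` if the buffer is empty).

Answer: umltfuawrx

Derivation:
After op 1 (delete): buffer="mltfawrx" (len 8), cursors c1@0 c2@4, authorship ........
After op 2 (insert('u')): buffer="umltfuawrx" (len 10), cursors c1@1 c2@6, authorship 1....2....
After op 3 (add_cursor(8)): buffer="umltfuawrx" (len 10), cursors c1@1 c2@6 c3@8, authorship 1....2....
After op 4 (add_cursor(10)): buffer="umltfuawrx" (len 10), cursors c1@1 c2@6 c3@8 c4@10, authorship 1....2....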